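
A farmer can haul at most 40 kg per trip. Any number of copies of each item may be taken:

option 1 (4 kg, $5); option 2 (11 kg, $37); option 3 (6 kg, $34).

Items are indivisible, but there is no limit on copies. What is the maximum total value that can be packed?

Best value-per-unit is option 3 at 34/6; filling with it alone gives 6×34 = 204.
Optimal mix: 1×option 1 + 6×option 3 → weight 40, value 209.

$209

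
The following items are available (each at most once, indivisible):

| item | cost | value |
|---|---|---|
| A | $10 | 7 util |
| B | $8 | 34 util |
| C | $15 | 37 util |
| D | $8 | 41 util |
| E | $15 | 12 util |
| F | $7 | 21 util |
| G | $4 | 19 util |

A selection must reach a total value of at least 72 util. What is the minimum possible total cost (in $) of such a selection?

Subsets with value ≥ 72, sorted by total cost:
- B+D: cost 16, value 75
- D+F+G: cost 19, value 81
Minimum cost: 16 $.

16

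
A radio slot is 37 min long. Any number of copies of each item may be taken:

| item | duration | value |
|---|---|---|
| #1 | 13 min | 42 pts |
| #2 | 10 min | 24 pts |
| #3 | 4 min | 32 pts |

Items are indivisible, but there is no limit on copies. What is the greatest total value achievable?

Best value-per-unit is #3 at 32/4, and filling with it alone uses duration 9×4=36. No mix of the others beats 9×32 = 288.

288 pts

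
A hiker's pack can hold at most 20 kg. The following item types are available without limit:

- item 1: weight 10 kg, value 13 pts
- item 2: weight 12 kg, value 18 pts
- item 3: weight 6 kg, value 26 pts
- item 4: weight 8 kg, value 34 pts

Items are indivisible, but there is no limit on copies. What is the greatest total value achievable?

86 pts

Best value-per-unit is item 3 at 26/6; filling with it alone gives 3×26 = 78.
Optimal mix: 2×item 3 + 1×item 4 → weight 20, value 86.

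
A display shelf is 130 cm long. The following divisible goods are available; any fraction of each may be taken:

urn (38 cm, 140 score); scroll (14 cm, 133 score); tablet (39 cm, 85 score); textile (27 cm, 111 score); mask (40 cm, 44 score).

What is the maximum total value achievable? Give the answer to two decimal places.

482.20

Take in order of value per unit:
- scroll (133/14 per unit): all 14 → value 133, running total 133.00
- textile (111/27 per unit): all 27 → value 111, running total 244.00
- urn (140/38 per unit): all 38 → value 140, running total 384.00
- tablet (85/39 per unit): all 39 → value 85, running total 469.00
- mask (44/40 per unit): 12 of 40 → value 12×44/40 = 13.2000, running total 482.20
Total 482.20.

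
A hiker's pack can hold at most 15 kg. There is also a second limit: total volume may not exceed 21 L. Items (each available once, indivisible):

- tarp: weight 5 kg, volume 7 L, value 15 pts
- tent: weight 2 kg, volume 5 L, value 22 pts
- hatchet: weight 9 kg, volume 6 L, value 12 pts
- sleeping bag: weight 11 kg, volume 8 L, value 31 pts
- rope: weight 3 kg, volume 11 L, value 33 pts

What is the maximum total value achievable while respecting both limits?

Feasible sets respecting both limits:
- sleeping bag+rope: weight 14, volume 19, value 64
- tent+rope: weight 5, volume 16, value 55
- tent+sleeping bag: weight 13, volume 13, value 53
Best: 64 pts.

64 pts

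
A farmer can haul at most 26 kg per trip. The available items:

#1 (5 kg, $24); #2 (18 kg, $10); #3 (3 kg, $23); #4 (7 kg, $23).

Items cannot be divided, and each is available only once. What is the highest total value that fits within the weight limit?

$70

Check high-value combinations within 26 kg:
- #1+#3+#4: weight 5+3+7=15, value 24+23+23=70
- #1+#2+#3: weight 5+18+3=26, value 24+10+23=57
- #1+#3: weight 5+3=8, value 24+23=47
Best: $70.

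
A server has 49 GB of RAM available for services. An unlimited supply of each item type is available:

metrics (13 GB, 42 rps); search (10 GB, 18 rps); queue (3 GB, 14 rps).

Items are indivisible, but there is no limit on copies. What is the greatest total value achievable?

Best value-per-unit is queue at 14/3, and filling with it alone uses memory 16×3=48. No mix of the others beats 16×14 = 224.

224 rps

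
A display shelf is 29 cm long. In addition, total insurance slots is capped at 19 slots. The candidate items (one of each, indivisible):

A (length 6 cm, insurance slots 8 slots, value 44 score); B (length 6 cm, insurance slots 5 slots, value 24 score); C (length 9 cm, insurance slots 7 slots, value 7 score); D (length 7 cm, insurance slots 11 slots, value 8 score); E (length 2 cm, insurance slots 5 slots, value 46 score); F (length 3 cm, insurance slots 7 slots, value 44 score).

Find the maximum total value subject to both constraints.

114 score

Feasible sets respecting both limits:
- A+B+E: length 14, insurance slots 18, value 114
- B+E+F: length 11, insurance slots 17, value 114
- C+E+F: length 14, insurance slots 19, value 97
- A+E: length 8, insurance slots 13, value 90
Best: 114 score.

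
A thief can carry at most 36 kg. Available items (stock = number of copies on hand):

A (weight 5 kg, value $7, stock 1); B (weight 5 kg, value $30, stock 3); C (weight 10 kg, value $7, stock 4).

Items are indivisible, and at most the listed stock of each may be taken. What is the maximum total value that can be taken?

Top feasible selections:
- 1×A + 3×B + 1×C: weight 30, value 104
- 3×B + 2×C: weight 35, value 104
- 1×A + 3×B: weight 20, value 97
Best: $104.

$104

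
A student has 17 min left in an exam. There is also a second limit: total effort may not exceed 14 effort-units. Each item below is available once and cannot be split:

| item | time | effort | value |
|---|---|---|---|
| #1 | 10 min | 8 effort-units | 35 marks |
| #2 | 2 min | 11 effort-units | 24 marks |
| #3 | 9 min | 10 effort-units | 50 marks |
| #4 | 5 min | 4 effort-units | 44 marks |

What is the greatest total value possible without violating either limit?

94 marks

Feasible sets respecting both limits:
- #3+#4: time 14, effort 14, value 94
- #1+#4: time 15, effort 12, value 79
- #3: time 9, effort 10, value 50
Best: 94 marks.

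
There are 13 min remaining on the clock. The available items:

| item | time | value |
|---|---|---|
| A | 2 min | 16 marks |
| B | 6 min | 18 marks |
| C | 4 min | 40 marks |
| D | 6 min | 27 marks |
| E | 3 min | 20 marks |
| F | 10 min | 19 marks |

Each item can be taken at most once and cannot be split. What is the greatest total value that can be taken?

87 marks

Check high-value combinations within 13 min:
- C+D+E: time 4+6+3=13, value 40+27+20=87
- A+C+D: time 2+4+6=12, value 16+40+27=83
- B+C+E: time 6+4+3=13, value 18+40+20=78
- A+C+E: time 2+4+3=9, value 16+40+20=76
- A+B+C: time 2+6+4=12, value 16+18+40=74
Best: 87 marks.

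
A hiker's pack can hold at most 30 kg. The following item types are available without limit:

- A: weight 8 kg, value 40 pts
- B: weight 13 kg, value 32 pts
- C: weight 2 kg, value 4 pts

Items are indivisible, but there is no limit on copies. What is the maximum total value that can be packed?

132 pts

Best value-per-unit is A at 40/8; filling with it alone gives 3×40 = 120.
Optimal mix: 3×A + 3×C → weight 30, value 132.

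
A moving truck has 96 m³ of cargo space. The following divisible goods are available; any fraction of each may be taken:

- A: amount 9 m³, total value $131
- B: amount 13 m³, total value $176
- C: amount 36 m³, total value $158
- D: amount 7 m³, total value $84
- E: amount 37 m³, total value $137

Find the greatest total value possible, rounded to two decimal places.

663.78

Take in order of value per unit:
- A (131/9 per unit): all 9 → value 131, running total 131.00
- B (176/13 per unit): all 13 → value 176, running total 307.00
- D (84/7 per unit): all 7 → value 84, running total 391.00
- C (158/36 per unit): all 36 → value 158, running total 549.00
- E (137/37 per unit): 31 of 37 → value 31×137/37 = 114.7838, running total 663.78
Total 663.78.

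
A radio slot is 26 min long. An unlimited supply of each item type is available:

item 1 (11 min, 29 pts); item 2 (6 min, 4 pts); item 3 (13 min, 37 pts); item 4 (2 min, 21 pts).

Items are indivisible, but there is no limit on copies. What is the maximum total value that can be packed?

273 pts

Best value-per-unit is item 4 at 21/2, and filling with it alone uses duration 13×2=26. No mix of the others beats 13×21 = 273.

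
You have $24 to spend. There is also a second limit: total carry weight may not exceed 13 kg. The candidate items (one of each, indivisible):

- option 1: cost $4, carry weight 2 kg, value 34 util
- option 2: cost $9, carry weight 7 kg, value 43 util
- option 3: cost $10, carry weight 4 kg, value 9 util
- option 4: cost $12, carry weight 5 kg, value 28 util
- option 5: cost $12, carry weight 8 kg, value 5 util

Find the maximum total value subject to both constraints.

Feasible sets respecting both limits:
- option 1+option 2+option 3: cost 23, carry weight 13, value 86
- option 1+option 2: cost 13, carry weight 9, value 77
- option 2+option 4: cost 21, carry weight 12, value 71
- option 1+option 4: cost 16, carry weight 7, value 62
Best: 86 util.

86 util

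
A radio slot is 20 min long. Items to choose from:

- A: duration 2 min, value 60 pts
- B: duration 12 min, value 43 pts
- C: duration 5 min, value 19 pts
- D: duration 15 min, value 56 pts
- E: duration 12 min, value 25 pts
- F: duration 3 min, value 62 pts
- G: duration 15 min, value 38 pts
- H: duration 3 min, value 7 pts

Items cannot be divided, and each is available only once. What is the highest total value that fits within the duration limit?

Check high-value combinations within 20 min:
- A+D+F: duration 2+15+3=20, value 60+56+62=178
- A+B+F+H: duration 2+12+3+3=20, value 60+43+62+7=172
- A+B+F: duration 2+12+3=17, value 60+43+62=165
- A+F+G: duration 2+3+15=20, value 60+62+38=160
Best: 178 pts.

178 pts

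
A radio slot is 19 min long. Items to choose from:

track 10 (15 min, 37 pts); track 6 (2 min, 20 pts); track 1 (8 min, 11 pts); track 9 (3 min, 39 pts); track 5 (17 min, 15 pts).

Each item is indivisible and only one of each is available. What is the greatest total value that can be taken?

76 pts

Check high-value combinations within 19 min:
- track 10+track 9: duration 15+3=18, value 37+39=76
- track 6+track 1+track 9: duration 2+8+3=13, value 20+11+39=70
- track 6+track 9: duration 2+3=5, value 20+39=59
- track 10+track 6: duration 15+2=17, value 37+20=57
- track 1+track 9: duration 8+3=11, value 11+39=50
Best: 76 pts.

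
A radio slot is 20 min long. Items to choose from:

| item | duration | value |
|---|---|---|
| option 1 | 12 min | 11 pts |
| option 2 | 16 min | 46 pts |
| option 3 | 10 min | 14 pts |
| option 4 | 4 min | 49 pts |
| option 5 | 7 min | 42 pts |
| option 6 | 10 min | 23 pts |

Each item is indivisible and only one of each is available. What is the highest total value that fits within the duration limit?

95 pts

Check high-value combinations within 20 min:
- option 2+option 4: duration 16+4=20, value 46+49=95
- option 4+option 5: duration 4+7=11, value 49+42=91
- option 4+option 6: duration 4+10=14, value 49+23=72
- option 5+option 6: duration 7+10=17, value 42+23=65
Best: 95 pts.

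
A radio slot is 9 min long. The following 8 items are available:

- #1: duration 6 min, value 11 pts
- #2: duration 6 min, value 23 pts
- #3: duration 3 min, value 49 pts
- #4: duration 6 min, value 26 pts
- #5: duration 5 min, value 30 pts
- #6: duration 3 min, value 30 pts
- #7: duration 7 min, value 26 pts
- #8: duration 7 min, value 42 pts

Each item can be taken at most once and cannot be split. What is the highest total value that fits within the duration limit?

Check high-value combinations within 9 min:
- #3+#6: duration 3+3=6, value 49+30=79
- #3+#5: duration 3+5=8, value 49+30=79
- #3+#4: duration 3+6=9, value 49+26=75
- #2+#3: duration 6+3=9, value 23+49=72
- #5+#6: duration 5+3=8, value 30+30=60
Best: 79 pts.

79 pts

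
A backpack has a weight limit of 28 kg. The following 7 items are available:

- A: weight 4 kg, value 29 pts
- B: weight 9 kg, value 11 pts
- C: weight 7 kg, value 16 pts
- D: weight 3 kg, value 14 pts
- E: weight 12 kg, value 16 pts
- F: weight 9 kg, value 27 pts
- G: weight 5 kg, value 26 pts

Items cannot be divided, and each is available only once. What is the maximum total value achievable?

112 pts

Check high-value combinations within 28 kg:
- A+C+D+F+G: weight 4+7+3+9+5=28, value 29+16+14+27+26=112
- A+C+F+G: weight 4+7+9+5=25, value 29+16+27+26=98
- A+D+F+G: weight 4+3+9+5=21, value 29+14+27+26=96
- A+B+C+D+G: weight 4+9+7+3+5=28, value 29+11+16+14+26=96
- A+B+F+G: weight 4+9+9+5=27, value 29+11+27+26=93
Best: 112 pts.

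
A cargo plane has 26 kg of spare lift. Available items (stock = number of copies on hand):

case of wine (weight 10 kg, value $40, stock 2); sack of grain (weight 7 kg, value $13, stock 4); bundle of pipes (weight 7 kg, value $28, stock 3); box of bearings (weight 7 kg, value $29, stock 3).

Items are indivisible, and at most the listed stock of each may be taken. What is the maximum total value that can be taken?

$98

Best selections within weight 26 and stock limits:
- 1×case of wine + 2×box of bearings: weight 24, value 98
- 1×case of wine + 1×bundle of pipes + 1×box of bearings: weight 24, value 97
Best: $98.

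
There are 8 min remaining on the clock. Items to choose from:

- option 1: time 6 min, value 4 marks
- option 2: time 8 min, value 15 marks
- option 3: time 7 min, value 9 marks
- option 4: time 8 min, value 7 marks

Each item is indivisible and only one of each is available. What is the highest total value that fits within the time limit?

Check high-value combinations within 8 min:
- option 2: time 8, value 15
- option 3: time 7, value 9
- option 4: time 8, value 7
- option 1: time 6, value 4
Best: 15 marks.

15 marks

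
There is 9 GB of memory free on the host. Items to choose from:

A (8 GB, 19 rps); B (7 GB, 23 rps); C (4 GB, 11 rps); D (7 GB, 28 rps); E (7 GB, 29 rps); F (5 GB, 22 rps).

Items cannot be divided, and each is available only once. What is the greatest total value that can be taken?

33 rps

Check high-value combinations within 9 GB:
- C+F: memory 4+5=9, value 11+22=33
- E: memory 7, value 29
- D: memory 7, value 28
- B: memory 7, value 23
Best: 33 rps.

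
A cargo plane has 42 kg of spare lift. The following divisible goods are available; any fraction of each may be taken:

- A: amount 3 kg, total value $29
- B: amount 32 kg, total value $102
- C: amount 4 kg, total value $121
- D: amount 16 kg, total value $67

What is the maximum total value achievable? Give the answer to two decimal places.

Take in order of value per unit:
- C (121/4 per unit): all 4 → value 121, running total 121.00
- A (29/3 per unit): all 3 → value 29, running total 150.00
- D (67/16 per unit): all 16 → value 67, running total 217.00
- B (102/32 per unit): 19 of 32 → value 19×102/32 = 60.5625, running total 277.56
Total 277.56.

277.56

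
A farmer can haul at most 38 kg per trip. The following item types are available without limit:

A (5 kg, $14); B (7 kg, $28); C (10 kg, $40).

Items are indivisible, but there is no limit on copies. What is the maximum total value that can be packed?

$152

Best value-per-unit is B at 28/7; filling with it alone gives 5×28 = 140.
Optimal mix: 4×B + 1×C → weight 38, value 152.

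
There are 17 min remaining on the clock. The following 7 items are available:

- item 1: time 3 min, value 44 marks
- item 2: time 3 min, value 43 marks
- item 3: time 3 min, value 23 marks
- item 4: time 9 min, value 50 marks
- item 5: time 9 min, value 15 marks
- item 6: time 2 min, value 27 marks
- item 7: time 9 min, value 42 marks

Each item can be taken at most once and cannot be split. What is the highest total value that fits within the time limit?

164 marks

Check high-value combinations within 17 min:
- item 1+item 2+item 4+item 6: time 3+3+9+2=17, value 44+43+50+27=164
- item 1+item 2+item 6+item 7: time 3+3+2+9=17, value 44+43+27+42=156
- item 1+item 3+item 4+item 6: time 3+3+9+2=17, value 44+23+50+27=144
- item 2+item 3+item 4+item 6: time 3+3+9+2=17, value 43+23+50+27=143
- item 1+item 2+item 3+item 6: time 3+3+3+2=11, value 44+43+23+27=137
Best: 164 marks.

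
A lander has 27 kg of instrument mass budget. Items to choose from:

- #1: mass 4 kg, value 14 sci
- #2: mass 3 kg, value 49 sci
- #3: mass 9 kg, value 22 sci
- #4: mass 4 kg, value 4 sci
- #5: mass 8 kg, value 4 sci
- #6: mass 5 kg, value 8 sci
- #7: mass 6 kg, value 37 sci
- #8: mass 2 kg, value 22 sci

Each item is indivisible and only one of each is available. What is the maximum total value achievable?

Check high-value combinations within 27 kg:
- #1+#2+#3+#7+#8: mass 4+3+9+6+2=24, value 14+49+22+37+22=144
- #2+#3+#6+#7+#8: mass 3+9+5+6+2=25, value 49+22+8+37+22=138
- #2+#3+#4+#7+#8: mass 3+9+4+6+2=24, value 49+22+4+37+22=134
Best: 144 sci.

144 sci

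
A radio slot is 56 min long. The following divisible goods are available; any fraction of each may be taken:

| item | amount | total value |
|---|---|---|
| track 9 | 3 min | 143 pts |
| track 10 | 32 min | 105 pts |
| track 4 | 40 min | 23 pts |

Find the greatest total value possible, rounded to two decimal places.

Take in order of value per unit:
- track 9 (143/3 per unit): all 3 → value 143, running total 143.00
- track 10 (105/32 per unit): all 32 → value 105, running total 248.00
- track 4 (23/40 per unit): 21 of 40 → value 21×23/40 = 12.0750, running total 260.08
Total 260.08.

260.08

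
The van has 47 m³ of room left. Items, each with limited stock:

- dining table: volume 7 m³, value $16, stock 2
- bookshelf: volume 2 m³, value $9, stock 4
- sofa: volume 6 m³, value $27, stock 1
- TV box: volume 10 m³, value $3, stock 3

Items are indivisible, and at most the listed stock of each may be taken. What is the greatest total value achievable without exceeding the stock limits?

$98

Top feasible selections:
- 2×dining table + 4×bookshelf + 1×sofa + 1×TV box: volume 38, value 98
- 2×dining table + 4×bookshelf + 1×sofa: volume 28, value 95
- 2×dining table + 3×bookshelf + 1×sofa + 2×TV box: volume 46, value 92
Best: $98.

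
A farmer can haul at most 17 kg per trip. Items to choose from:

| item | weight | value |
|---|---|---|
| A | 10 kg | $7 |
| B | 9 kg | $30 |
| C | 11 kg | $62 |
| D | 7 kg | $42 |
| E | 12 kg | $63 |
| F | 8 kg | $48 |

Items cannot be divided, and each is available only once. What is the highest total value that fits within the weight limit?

This is a 0/1 knapsack; check combinations near the capacity.
- D+F: weight 7+8=15, value 42+48=90
- B+F: weight 9+8=17, value 30+48=78
- B+D: weight 9+7=16, value 30+42=72
Best: $90.

$90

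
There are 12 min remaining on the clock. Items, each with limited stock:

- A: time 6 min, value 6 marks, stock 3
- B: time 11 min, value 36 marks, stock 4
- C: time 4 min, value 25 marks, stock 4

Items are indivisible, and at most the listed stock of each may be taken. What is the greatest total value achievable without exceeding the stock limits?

Best selections within time 12 and stock limits:
- 3×C: time 12, value 75
- 2×C: time 8, value 50
- 1×B: time 11, value 36
Best: 75 marks.

75 marks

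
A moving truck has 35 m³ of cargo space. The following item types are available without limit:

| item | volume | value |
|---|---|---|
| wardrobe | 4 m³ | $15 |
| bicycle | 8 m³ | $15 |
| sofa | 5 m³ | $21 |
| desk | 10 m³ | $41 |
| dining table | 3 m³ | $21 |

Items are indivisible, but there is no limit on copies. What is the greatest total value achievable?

Best value-per-unit is dining table at 21/3; filling with it alone gives 11×21 = 231.
Optimal mix: 1×sofa + 10×dining table → volume 35, value 231.

$231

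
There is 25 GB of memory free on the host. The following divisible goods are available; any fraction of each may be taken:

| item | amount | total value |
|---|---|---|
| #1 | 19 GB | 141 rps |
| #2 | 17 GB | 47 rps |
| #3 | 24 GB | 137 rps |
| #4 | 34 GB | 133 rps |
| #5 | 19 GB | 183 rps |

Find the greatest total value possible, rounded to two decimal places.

Take in order of value per unit:
- #5 (183/19 per unit): all 19 → value 183, running total 183.00
- #1 (141/19 per unit): 6 of 19 → value 6×141/19 = 44.5263, running total 227.53
Total 227.53.

227.53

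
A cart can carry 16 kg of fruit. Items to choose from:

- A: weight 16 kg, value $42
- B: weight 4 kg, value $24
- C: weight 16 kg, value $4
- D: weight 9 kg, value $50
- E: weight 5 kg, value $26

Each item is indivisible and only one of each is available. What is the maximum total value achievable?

$76

Check high-value combinations within 16 kg:
- D+E: weight 9+5=14, value 50+26=76
- B+D: weight 4+9=13, value 24+50=74
- D: weight 9, value 50
- B+E: weight 4+5=9, value 24+26=50
- A: weight 16, value 42
Best: $76.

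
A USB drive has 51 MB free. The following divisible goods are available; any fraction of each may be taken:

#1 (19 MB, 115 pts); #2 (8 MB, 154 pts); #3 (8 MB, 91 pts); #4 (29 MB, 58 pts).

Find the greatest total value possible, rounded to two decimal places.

Take in order of value per unit:
- #2 (154/8 per unit): all 8 → value 154, running total 154.00
- #3 (91/8 per unit): all 8 → value 91, running total 245.00
- #1 (115/19 per unit): all 19 → value 115, running total 360.00
- #4 (58/29 per unit): 16 of 29 → value 16×58/29 = 32.0000, running total 392.00
Total 392.00.

392.00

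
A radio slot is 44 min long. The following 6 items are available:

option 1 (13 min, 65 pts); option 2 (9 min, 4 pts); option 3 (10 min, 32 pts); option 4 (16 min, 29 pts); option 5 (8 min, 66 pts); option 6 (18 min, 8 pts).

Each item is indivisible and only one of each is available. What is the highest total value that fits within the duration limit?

This is a 0/1 knapsack; check combinations near the capacity.
- option 1+option 2+option 3+option 5: duration 13+9+10+8=40, value 65+4+32+66=167
- option 1+option 3+option 5: duration 13+10+8=31, value 65+32+66=163
- option 1+option 4+option 5: duration 13+16+8=37, value 65+29+66=160
Best: 167 pts.

167 pts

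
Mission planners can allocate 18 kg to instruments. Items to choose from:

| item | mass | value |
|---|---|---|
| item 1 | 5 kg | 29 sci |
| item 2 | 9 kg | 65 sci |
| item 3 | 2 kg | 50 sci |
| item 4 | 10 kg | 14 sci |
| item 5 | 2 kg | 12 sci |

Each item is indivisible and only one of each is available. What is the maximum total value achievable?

156 sci

Check high-value combinations within 18 kg:
- item 1+item 2+item 3+item 5: mass 5+9+2+2=18, value 29+65+50+12=156
- item 1+item 2+item 3: mass 5+9+2=16, value 29+65+50=144
- item 2+item 3+item 5: mass 9+2+2=13, value 65+50+12=127
Best: 156 sci.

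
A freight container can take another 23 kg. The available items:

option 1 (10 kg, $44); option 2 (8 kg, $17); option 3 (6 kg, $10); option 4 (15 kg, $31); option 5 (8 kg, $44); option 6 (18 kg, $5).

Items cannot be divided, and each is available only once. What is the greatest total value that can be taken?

$88

Check high-value combinations within 23 kg:
- option 1+option 5: weight 10+8=18, value 44+44=88
- option 4+option 5: weight 15+8=23, value 31+44=75
- option 2+option 3+option 5: weight 8+6+8=22, value 17+10+44=71
- option 2+option 5: weight 8+8=16, value 17+44=61
- option 1+option 2: weight 10+8=18, value 44+17=61
Best: $88.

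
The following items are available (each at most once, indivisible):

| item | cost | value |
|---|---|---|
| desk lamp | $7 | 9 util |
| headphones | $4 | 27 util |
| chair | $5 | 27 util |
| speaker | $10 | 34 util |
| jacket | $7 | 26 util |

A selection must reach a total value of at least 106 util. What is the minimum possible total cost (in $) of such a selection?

26

Subsets with value ≥ 106, sorted by total cost:
- headphones+chair+speaker+jacket: cost 26, value 114
- desk lamp+headphones+chair+speaker+jacket: cost 33, value 123
Minimum cost: 26 $.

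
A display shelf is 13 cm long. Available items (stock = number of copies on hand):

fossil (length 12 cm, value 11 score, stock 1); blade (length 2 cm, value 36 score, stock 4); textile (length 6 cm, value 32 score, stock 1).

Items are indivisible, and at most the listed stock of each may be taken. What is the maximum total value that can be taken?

Top feasible selections:
- 4×blade: length 8, value 144
- 3×blade + 1×textile: length 12, value 140
Best: 144 score.

144 score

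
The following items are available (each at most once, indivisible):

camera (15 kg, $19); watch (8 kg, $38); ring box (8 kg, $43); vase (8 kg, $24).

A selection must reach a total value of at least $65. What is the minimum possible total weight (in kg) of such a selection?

Subsets with value ≥ 65, sorted by total weight:
- watch+ring box: weight 16, value 81
- ring box+vase: weight 16, value 67
Minimum weight: 16 kg.

16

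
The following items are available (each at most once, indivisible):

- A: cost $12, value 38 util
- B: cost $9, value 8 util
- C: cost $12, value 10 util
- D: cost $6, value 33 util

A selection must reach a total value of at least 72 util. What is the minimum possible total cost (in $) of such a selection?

Subsets with value ≥ 72, sorted by total cost:
- A+B+D: cost 27, value 79
- A+C+D: cost 30, value 81
- A+B+C+D: cost 39, value 89
Minimum cost: 27 $.

27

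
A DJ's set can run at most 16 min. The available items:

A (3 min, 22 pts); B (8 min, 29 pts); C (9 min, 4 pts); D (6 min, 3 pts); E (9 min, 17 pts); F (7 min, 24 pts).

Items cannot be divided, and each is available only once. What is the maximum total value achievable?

This is a 0/1 knapsack; check combinations near the capacity.
- B+F: duration 8+7=15, value 29+24=53
- A+B: duration 3+8=11, value 22+29=51
- A+D+F: duration 3+6+7=16, value 22+3+24=49
Best: 53 pts.

53 pts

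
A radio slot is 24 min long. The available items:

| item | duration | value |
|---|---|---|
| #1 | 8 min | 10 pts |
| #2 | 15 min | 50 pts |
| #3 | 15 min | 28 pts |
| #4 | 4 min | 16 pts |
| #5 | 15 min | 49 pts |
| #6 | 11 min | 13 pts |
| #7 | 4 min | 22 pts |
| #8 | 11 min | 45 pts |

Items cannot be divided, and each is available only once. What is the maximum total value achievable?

88 pts

Check high-value combinations within 24 min:
- #2+#4+#7: duration 15+4+4=23, value 50+16+22=88
- #4+#5+#7: duration 4+15+4=23, value 16+49+22=87
- #4+#7+#8: duration 4+4+11=19, value 16+22+45=83
- #1+#7+#8: duration 8+4+11=23, value 10+22+45=77
- #2+#7: duration 15+4=19, value 50+22=72
Best: 88 pts.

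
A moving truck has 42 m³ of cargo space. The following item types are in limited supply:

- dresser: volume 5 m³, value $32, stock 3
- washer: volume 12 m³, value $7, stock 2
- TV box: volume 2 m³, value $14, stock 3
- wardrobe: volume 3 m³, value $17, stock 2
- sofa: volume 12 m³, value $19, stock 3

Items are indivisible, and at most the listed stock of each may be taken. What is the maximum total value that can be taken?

$191

Top feasible selections:
- 3×dresser + 3×TV box + 2×wardrobe + 1×sofa: volume 39, value 191
- 3×dresser + 1×washer + 3×TV box + 2×wardrobe: volume 39, value 179
- 3×dresser + 2×TV box + 2×wardrobe + 1×sofa: volume 37, value 177
- 3×dresser + 3×TV box + 1×wardrobe + 1×sofa: volume 36, value 174
Best: $191.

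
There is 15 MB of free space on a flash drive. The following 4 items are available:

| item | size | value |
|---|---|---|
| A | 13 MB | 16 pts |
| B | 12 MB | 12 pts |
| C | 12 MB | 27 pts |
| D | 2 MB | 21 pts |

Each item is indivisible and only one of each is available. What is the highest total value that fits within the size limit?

48 pts

Check high-value combinations within 15 MB:
- C+D: size 12+2=14, value 27+21=48
- A+D: size 13+2=15, value 16+21=37
- B+D: size 12+2=14, value 12+21=33
- C: size 12, value 27
Best: 48 pts.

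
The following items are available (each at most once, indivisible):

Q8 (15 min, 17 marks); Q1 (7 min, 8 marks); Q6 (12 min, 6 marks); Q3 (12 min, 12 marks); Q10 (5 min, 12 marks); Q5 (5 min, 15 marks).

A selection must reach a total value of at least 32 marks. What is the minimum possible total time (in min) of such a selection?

Subsets with value ≥ 32, sorted by total time:
- Q1+Q10+Q5: time 17, value 35
- Q8+Q5: time 20, value 32
- Q3+Q10+Q5: time 22, value 39
- Q6+Q10+Q5: time 22, value 33
Minimum time: 17 min.

17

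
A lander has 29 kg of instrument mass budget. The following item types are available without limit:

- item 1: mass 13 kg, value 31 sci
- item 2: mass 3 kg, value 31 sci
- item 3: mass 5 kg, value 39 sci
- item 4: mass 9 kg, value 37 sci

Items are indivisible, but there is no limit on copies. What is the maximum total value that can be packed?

287 sci

Best value-per-unit is item 2 at 31/3; filling with it alone gives 9×31 = 279.
Optimal mix: 8×item 2 + 1×item 3 → mass 29, value 287.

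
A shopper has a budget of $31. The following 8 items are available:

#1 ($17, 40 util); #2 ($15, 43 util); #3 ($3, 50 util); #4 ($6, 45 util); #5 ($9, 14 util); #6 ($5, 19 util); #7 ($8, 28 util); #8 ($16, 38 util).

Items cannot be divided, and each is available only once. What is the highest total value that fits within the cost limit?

Check high-value combinations within $31:
- #2+#3+#4+#6: cost 15+3+6+5=29, value 43+50+45+19=157
- #3+#4+#5+#6+#7: cost 3+6+9+5+8=31, value 50+45+14+19+28=156
- #1+#3+#4+#6: cost 17+3+6+5=31, value 40+50+45+19=154
Best: 157 util.

157 util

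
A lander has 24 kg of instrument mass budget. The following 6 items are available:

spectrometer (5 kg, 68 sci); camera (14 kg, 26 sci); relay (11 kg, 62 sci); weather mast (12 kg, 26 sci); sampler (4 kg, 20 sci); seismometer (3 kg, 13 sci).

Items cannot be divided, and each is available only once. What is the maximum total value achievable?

Check high-value combinations within 24 kg:
- spectrometer+relay+sampler+seismometer: mass 5+11+4+3=23, value 68+62+20+13=163
- spectrometer+relay+sampler: mass 5+11+4=20, value 68+62+20=150
- spectrometer+relay+seismometer: mass 5+11+3=19, value 68+62+13=143
- spectrometer+relay: mass 5+11=16, value 68+62=130
Best: 163 sci.

163 sci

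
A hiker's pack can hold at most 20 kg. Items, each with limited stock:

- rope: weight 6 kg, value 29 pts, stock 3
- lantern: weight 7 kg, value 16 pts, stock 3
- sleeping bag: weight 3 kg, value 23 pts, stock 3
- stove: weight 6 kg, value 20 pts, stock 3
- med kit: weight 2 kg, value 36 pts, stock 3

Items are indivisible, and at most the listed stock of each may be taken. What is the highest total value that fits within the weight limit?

Best selections within weight 20 and stock limits:
- 1×rope + 2×sleeping bag + 3×med kit: weight 18, value 183
- 3×sleeping bag + 3×med kit: weight 15, value 177
- 2×sleeping bag + 1×stove + 3×med kit: weight 18, value 174
- 1×lantern + 2×sleeping bag + 3×med kit: weight 19, value 170
Best: 183 pts.

183 pts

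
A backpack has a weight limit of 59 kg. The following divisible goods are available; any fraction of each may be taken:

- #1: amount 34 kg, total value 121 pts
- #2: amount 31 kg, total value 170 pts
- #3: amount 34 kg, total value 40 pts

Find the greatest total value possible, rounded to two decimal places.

Take in order of value per unit:
- #2 (170/31 per unit): all 31 → value 170, running total 170.00
- #1 (121/34 per unit): 28 of 34 → value 28×121/34 = 99.6471, running total 269.65
Total 269.65.

269.65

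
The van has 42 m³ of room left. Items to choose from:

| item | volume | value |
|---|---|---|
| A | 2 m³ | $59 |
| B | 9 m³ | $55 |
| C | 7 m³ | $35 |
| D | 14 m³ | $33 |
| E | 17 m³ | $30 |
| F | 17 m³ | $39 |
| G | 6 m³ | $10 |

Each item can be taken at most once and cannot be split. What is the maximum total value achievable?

Check high-value combinations within 42 m³:
- A+B+C+F+G: volume 2+9+7+17+6=41, value 59+55+35+39+10=198
- A+B+C+D+G: volume 2+9+7+14+6=38, value 59+55+35+33+10=192
- A+B+C+E+G: volume 2+9+7+17+6=41, value 59+55+35+30+10=189
- A+B+C+F: volume 2+9+7+17=35, value 59+55+35+39=188
Best: $198.

$198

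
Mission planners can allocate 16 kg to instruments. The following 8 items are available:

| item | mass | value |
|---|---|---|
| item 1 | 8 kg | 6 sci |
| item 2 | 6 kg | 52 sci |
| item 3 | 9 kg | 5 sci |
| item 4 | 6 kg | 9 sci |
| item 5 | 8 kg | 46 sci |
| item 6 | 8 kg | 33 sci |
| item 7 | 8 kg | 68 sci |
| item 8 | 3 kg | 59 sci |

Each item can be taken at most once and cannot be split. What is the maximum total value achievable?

Check high-value combinations within 16 kg:
- item 7+item 8: mass 8+3=11, value 68+59=127
- item 2+item 7: mass 6+8=14, value 52+68=120
- item 2+item 4+item 8: mass 6+6+3=15, value 52+9+59=120
Best: 127 sci.

127 sci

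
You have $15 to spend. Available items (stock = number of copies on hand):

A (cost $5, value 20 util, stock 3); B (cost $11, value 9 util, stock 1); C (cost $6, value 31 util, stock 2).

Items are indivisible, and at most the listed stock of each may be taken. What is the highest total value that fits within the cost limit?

Best selections within cost 15 and stock limits:
- 2×C: cost 12, value 62
- 3×A: cost 15, value 60
- 1×A + 1×C: cost 11, value 51
Best: 62 util.

62 util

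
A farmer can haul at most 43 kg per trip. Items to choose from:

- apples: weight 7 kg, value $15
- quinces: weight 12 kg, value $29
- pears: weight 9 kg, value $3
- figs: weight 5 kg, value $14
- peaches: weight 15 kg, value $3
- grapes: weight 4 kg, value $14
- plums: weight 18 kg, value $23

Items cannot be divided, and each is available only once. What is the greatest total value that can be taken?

$81

Check high-value combinations within 43 kg:
- apples+quinces+grapes+plums: weight 7+12+4+18=41, value 15+29+14+23=81
- apples+quinces+figs+plums: weight 7+12+5+18=42, value 15+29+14+23=81
- quinces+figs+grapes+plums: weight 12+5+4+18=39, value 29+14+14+23=80
- apples+quinces+pears+figs+grapes: weight 7+12+9+5+4=37, value 15+29+3+14+14=75
Best: $81.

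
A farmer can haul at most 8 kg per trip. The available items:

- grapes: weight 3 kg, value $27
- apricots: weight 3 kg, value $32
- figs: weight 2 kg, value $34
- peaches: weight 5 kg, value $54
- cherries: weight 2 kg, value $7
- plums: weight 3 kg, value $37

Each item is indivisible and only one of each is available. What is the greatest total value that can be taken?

This is a 0/1 knapsack; check combinations near the capacity.
- apricots+figs+plums: weight 3+2+3=8, value 32+34+37=103
- grapes+figs+plums: weight 3+2+3=8, value 27+34+37=98
- grapes+apricots+figs: weight 3+3+2=8, value 27+32+34=93
- peaches+plums: weight 5+3=8, value 54+37=91
- figs+peaches: weight 2+5=7, value 34+54=88
Best: $103.

$103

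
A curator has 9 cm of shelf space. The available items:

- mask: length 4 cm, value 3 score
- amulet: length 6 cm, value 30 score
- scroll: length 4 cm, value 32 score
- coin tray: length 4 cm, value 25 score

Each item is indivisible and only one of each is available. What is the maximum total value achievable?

57 score

Check high-value combinations within 9 cm:
- scroll+coin tray: length 4+4=8, value 32+25=57
- mask+scroll: length 4+4=8, value 3+32=35
- scroll: length 4, value 32
Best: 57 score.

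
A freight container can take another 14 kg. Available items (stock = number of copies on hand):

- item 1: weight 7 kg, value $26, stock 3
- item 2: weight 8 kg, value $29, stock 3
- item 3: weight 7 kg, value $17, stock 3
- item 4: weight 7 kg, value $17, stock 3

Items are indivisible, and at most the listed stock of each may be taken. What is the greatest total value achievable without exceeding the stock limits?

$52

Best selections within weight 14 and stock limits:
- 2×item 1: weight 14, value 52
- 1×item 1 + 1×item 4: weight 14, value 43
- 1×item 1 + 1×item 3: weight 14, value 43
- 2×item 4: weight 14, value 34
Best: $52.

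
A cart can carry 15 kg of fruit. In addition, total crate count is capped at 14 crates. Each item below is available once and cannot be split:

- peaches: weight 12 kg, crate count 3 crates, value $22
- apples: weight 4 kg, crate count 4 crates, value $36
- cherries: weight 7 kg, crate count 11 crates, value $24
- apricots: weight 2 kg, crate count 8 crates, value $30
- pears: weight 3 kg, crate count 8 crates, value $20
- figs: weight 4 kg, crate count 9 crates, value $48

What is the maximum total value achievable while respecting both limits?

$84

Feasible sets respecting both limits:
- apples+figs: weight 8, crate count 13, value 84
- apples+apricots: weight 6, crate count 12, value 66
- apples+pears: weight 7, crate count 12, value 56
- peaches+apricots: weight 14, crate count 11, value 52
Best: $84.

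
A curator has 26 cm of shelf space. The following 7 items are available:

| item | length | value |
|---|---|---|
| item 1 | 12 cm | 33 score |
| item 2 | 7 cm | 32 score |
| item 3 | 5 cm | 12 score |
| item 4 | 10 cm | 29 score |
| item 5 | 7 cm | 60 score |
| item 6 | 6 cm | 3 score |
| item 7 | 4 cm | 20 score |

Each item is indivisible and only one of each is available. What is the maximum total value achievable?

Check high-value combinations within 26 cm:
- item 1+item 2+item 5: length 12+7+7=26, value 33+32+60=125
- item 2+item 3+item 5+item 7: length 7+5+7+4=23, value 32+12+60+20=124
- item 2+item 4+item 5: length 7+10+7=24, value 32+29+60=121
- item 3+item 4+item 5+item 7: length 5+10+7+4=26, value 12+29+60+20=121
Best: 125 score.

125 score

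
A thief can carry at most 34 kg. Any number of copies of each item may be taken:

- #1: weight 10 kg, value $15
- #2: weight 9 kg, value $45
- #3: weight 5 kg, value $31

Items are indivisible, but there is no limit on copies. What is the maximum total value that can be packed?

$200

Best value-per-unit is #3 at 31/5; filling with it alone gives 6×31 = 186.
Optimal mix: 1×#2 + 5×#3 → weight 34, value 200.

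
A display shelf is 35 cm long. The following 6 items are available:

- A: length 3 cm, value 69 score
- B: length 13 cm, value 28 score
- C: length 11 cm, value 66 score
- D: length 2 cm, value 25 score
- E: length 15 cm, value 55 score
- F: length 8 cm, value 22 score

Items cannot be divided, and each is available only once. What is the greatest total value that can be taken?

Check high-value combinations within 35 cm:
- A+C+D+E: length 3+11+2+15=31, value 69+66+25+55=215
- A+C+E: length 3+11+15=29, value 69+66+55=190
- A+B+C+D: length 3+13+11+2=29, value 69+28+66+25=188
- A+B+C+F: length 3+13+11+8=35, value 69+28+66+22=185
Best: 215 score.

215 score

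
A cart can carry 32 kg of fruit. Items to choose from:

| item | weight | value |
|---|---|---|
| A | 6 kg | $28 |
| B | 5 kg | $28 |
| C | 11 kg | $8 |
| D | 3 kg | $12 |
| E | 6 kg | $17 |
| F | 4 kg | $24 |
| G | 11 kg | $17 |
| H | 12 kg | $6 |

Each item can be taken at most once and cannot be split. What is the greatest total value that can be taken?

$114

Check high-value combinations within 32 kg:
- A+B+E+F+G: weight 6+5+6+4+11=32, value 28+28+17+24+17=114
- A+B+D+E+F: weight 6+5+3+6+4=24, value 28+28+12+17+24=109
- A+B+D+F+G: weight 6+5+3+4+11=29, value 28+28+12+24+17=109
- A+B+C+E+F: weight 6+5+11+6+4=32, value 28+28+8+17+24=105
- A+B+D+E+G: weight 6+5+3+6+11=31, value 28+28+12+17+17=102
Best: $114.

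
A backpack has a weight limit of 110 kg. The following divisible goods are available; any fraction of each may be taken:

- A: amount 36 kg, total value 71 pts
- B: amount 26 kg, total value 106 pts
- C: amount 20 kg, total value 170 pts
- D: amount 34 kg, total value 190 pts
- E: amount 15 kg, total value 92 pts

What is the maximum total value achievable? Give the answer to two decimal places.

587.58

Take in order of value per unit:
- C (170/20 per unit): all 20 → value 170, running total 170.00
- E (92/15 per unit): all 15 → value 92, running total 262.00
- D (190/34 per unit): all 34 → value 190, running total 452.00
- B (106/26 per unit): all 26 → value 106, running total 558.00
- A (71/36 per unit): 15 of 36 → value 15×71/36 = 29.5833, running total 587.58
Total 587.58.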